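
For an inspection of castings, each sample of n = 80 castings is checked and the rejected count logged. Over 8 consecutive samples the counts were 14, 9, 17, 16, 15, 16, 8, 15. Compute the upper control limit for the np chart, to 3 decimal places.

23.873

p̄ = Σdᵢ / (k·n) = 110 / (8 × 80) = 0.17188
UCL = np̄ + 3·√(np̄(1−p̄)) = 13.7500 + 3 × √(13.7500×0.82812) = 13.7500 + 3 × 3.3744 = 23.8733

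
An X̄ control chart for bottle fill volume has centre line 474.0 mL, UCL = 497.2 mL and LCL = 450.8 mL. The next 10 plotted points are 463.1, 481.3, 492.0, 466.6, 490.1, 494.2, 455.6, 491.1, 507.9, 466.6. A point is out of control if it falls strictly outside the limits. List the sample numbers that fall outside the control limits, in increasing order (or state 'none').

Compare each point to [450.8, 497.2]: sample 9 = 507.9 > UCL.

9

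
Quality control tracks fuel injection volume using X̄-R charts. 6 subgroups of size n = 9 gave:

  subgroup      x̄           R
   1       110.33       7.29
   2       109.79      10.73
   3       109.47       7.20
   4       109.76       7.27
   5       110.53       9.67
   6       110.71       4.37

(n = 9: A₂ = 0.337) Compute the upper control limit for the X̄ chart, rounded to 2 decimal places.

X̄̄ = (110.33 + 109.79 + 109.47 + 109.76 + 110.53 + 110.71) / 6 = 660.5900 / 6 = 110.0983
R̄ = (7.29 + 10.73 + 7.20 + 7.27 + 9.67 + 4.37) / 6 = 46.5300 / 6 = 7.7550
UCL = X̄̄ + A₂·R̄ = 110.0983 + 0.337 × 7.7550 = 112.7118

112.71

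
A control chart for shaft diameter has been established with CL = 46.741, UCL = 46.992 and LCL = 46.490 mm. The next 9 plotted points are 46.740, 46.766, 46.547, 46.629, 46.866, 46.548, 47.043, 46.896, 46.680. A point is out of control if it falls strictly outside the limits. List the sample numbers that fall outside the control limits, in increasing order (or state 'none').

7

Compare each point to [46.490, 46.992]: sample 7 = 47.043 > UCL.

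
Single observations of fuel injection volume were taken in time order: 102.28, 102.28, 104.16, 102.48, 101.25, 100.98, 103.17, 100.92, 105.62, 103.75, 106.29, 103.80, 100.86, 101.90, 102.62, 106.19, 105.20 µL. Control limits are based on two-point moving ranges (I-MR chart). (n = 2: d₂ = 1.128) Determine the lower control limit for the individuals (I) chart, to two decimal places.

98.12

X̄ = (102.28 + 102.28 + 104.16 + 102.48 + 101.25 + 100.98 + 103.17 + 100.92 + 105.62 + 103.75 + 106.29 + 103.80 + 100.86 + 101.90 + 102.62 + 106.19 + 105.20) / 17 = 103.1618
Moving ranges: 0.00, 1.88, 1.68, 1.23, 0.27, 2.19, 2.25, 4.70, 1.87, 2.54, 2.49, 2.94, 1.04, 0.72, 3.57, 0.99; M̄R̄ = 30.3600 / 16 = 1.8975
LCL = X̄ − 3·M̄R̄/d₂ = 103.1618 − 3 × 1.8975 / 1.128 = 98.1152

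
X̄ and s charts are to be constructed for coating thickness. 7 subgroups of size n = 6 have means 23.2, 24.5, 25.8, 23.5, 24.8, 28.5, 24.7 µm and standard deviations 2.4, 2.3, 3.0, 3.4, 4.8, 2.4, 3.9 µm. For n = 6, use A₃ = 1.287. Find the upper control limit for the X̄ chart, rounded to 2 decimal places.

X̄̄ = (23.2 + 24.5 + 25.8 + 23.5 + 24.8 + 28.5 + 24.7) / 7 = 25.0000
s̄ = (2.4 + 2.3 + 3.0 + 3.4 + 4.8 + 2.4 + 3.9) / 7 = 3.1714
UCL = X̄̄ + A₃·s̄ = 25.0000 + 1.287 × 3.1714 = 29.0816

29.08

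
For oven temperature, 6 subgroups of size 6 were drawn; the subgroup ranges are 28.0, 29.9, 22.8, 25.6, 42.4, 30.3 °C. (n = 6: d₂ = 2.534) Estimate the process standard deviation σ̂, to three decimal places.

11.773

R̄ = (28.0 + 29.9 + 22.8 + 25.6 + 42.4 + 30.3) / 6 = 29.8333
σ̂ = R̄ / d₂ = 29.8333 / 2.534 = 11.7732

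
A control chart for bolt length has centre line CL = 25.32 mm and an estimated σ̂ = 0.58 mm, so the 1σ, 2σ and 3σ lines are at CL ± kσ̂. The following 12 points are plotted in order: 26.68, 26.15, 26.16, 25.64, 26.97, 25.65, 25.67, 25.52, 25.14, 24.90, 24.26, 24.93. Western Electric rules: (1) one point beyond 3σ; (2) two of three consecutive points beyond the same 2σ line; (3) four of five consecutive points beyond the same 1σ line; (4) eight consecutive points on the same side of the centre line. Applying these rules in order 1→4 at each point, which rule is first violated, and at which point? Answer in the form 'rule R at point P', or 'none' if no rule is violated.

rule 3 at point 5

Zone of each point (C = within 1σ̂, B = 1σ̂–2σ̂, A = 2σ̂–3σ̂, * = beyond 3σ̂; sign = side of CL): 1:+A, 2:+B, 3:+B, 4:+C, 5:+A, 6:+C, 7:+C, 8:+C, 9:-C, 10:-C, 11:-B, 12:-C
Rule 3 (four of five consecutive points beyond the same 1σ limit) is satisfied at point 5.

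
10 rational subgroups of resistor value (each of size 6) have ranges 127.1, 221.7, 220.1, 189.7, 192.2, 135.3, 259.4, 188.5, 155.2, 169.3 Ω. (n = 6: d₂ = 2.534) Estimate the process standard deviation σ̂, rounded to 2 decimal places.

73.34

R̄ = (127.1 + 221.7 + 220.1 + 189.7 + 192.2 + 135.3 + 259.4 + 188.5 + 155.2 + 169.3) / 10 = 185.8500
σ̂ = R̄ / d₂ = 185.8500 / 2.534 = 73.3425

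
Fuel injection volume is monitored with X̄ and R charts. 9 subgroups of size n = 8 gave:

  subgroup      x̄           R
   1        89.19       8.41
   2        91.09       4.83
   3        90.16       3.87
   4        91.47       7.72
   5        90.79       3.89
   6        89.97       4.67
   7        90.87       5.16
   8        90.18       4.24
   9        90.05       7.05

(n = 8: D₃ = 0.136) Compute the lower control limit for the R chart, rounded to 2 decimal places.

0.75

R̄ = (8.41 + 4.83 + 3.87 + 7.72 + 3.89 + 4.67 + 5.16 + 4.24 + 7.05) / 9 = 49.8400 / 9 = 5.5378
LCL_R = D₃·R̄ = 0.136 × 5.5378 = 0.7531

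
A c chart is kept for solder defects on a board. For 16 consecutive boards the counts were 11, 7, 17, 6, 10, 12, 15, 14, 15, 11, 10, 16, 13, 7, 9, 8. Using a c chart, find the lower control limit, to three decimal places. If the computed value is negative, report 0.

1.222

c̄ = (11 + 7 + 17 + 6 + 10 + 12 + 15 + 14 + 15 + 11 + 10 + 16 + 13 + 7 + 9 + 8) / 16 = 181 / 16 = 11.3125
LCL = c̄ − 3√c̄ = 11.3125 − 3 × 3.3634 = 1.2223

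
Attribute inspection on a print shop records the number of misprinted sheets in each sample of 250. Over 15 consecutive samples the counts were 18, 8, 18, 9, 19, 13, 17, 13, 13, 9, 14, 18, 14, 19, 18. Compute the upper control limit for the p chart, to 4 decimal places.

p̄ = Σdᵢ / (k·n) = 220 / (15 × 250) = 0.05867
UCL = p̄ + 3·√(p̄(1−p̄)/n) = 0.05867 + 3 × √(0.05867×0.94133/250) = 0.05867 + 3 × 0.01486 = 0.10325

0.1033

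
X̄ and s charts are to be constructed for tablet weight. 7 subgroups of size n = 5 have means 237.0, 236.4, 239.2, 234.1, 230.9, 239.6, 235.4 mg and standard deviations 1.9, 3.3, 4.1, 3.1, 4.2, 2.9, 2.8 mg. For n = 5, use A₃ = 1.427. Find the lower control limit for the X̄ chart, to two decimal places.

X̄̄ = (237.0 + 236.4 + 239.2 + 234.1 + 230.9 + 239.6 + 235.4) / 7 = 236.0857
s̄ = (1.9 + 3.3 + 4.1 + 3.1 + 4.2 + 2.9 + 2.8) / 7 = 3.1857
LCL = X̄̄ − A₃·s̄ = 236.0857 − 1.427 × 3.1857 = 231.5397

231.54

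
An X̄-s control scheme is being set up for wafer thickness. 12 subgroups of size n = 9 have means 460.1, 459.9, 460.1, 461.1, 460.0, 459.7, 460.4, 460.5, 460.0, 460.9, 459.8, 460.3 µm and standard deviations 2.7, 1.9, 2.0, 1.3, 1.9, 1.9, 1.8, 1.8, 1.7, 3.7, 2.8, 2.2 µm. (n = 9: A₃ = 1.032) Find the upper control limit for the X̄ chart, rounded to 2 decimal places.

462.44

X̄̄ = (460.1 + 459.9 + 460.1 + 461.1 + 460.0 + 459.7 + 460.4 + 460.5 + 460.0 + 460.9 + 459.8 + 460.3) / 12 = 460.2333
s̄ = (2.7 + 1.9 + 2.0 + 1.3 + 1.9 + 1.9 + 1.8 + 1.8 + 1.7 + 3.7 + 2.8 + 2.2) / 12 = 2.1417
UCL = X̄̄ + A₃·s̄ = 460.2333 + 1.032 × 2.1417 = 462.4435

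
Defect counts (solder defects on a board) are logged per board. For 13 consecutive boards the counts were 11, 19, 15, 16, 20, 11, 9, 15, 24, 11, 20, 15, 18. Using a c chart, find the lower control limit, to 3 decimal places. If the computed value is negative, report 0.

3.808

c̄ = (11 + 19 + 15 + 16 + 20 + 11 + 9 + 15 + 24 + 11 + 20 + 15 + 18) / 13 = 204 / 13 = 15.6923
LCL = c̄ − 3√c̄ = 15.6923 − 3 × 3.9614 = 3.8083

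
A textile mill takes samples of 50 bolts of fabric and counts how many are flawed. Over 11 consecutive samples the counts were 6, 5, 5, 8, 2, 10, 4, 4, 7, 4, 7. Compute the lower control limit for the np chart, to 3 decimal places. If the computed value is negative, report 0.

0.000

p̄ = Σdᵢ / (k·n) = 62 / (11 × 50) = 0.11273
LCL = np̄ − 3·√(np̄(1−p̄)) = 5.6364 − 3 × 2.2363 = -1.0725 → 0 (negative, so LCL = 0)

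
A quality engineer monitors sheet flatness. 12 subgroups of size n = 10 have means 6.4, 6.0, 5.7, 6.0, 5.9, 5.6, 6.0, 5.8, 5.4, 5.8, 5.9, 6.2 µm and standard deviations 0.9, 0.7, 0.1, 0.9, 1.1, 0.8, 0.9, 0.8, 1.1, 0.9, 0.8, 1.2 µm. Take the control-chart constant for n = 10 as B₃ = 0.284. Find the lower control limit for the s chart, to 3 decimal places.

s̄ = (0.9 + 0.7 + 0.1 + 0.9 + 1.1 + 0.8 + 0.9 + 0.8 + 1.1 + 0.9 + 0.8 + 1.2) / 12 = 0.8500
LCL_s = B₃·s̄ = 0.284 × 0.8500 = 0.2414

0.241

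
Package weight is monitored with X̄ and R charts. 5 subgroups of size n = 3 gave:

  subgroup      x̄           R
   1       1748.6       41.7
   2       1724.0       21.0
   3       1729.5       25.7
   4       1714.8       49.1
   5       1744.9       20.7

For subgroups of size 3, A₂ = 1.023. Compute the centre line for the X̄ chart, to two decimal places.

1732.36

X̄̄ = (1748.6 + 1724.0 + 1729.5 + 1714.8 + 1744.9) / 5 = 8661.8000 / 5 = 1732.3600
CL = X̄̄ = 1732.3600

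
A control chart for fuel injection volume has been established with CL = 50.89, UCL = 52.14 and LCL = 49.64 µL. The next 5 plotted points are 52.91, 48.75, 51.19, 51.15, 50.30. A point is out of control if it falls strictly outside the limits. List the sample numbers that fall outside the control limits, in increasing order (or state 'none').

1, 2

Compare each point to [49.64, 52.14]: sample 1 = 52.91 > UCL; sample 2 = 48.75 < LCL.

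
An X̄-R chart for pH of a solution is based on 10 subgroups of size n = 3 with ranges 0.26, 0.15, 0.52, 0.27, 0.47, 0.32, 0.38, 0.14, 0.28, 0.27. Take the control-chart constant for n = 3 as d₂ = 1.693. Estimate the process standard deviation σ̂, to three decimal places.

R̄ = (0.26 + 0.15 + 0.52 + 0.27 + 0.47 + 0.32 + 0.38 + 0.14 + 0.28 + 0.27) / 10 = 0.3060
σ̂ = R̄ / d₂ = 0.3060 / 1.693 = 0.1807

0.181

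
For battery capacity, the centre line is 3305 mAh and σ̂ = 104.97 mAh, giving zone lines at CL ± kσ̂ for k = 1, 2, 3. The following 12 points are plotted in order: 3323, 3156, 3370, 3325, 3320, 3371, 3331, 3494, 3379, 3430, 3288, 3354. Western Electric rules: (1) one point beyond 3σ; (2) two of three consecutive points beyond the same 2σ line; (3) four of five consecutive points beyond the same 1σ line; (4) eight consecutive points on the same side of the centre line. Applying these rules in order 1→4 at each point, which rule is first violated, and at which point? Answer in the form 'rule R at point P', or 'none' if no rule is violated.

Zone of each point (C = within 1σ̂, B = 1σ̂–2σ̂, A = 2σ̂–3σ̂, * = beyond 3σ̂; sign = side of CL): 1:+C, 2:-B, 3:+C, 4:+C, 5:+C, 6:+C, 7:+C, 8:+B, 9:+C, 10:+B, 11:-C, 12:+C
Rule 4 (eight consecutive points on the same side of the centre line) is satisfied at point 10.

rule 4 at point 10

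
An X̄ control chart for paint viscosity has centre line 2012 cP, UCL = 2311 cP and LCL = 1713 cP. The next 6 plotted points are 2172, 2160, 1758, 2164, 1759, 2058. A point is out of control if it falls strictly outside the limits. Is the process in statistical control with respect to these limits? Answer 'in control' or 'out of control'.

in control

All 6 points lie within [1713, 2311].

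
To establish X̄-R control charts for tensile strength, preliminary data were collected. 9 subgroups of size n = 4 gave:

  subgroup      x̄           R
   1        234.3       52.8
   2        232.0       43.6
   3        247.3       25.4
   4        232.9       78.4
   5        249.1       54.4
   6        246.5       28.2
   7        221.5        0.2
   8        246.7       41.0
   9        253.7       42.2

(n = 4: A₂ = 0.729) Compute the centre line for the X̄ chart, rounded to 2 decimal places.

X̄̄ = (234.3 + 232.0 + 247.3 + 232.9 + 249.1 + 246.5 + 221.5 + 246.7 + 253.7) / 9 = 2164.0000 / 9 = 240.4444
CL = X̄̄ = 240.4444

240.44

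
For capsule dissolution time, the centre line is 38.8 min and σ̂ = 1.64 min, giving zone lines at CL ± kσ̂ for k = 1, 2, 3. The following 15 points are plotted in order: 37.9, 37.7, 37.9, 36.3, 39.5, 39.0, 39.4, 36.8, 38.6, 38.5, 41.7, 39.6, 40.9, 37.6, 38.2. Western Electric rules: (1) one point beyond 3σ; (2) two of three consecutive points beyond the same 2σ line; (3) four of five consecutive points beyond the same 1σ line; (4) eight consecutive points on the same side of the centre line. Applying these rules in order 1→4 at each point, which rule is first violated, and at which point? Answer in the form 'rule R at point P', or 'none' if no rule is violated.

Zone of each point (C = within 1σ̂, B = 1σ̂–2σ̂, A = 2σ̂–3σ̂, * = beyond 3σ̂; sign = side of CL): 1:-C, 2:-C, 3:-C, 4:-B, 5:+C, 6:+C, 7:+C, 8:-B, 9:-C, 10:-C, 11:+B, 12:+C, 13:+B, 14:-C, 15:-C
No rule fires across all 15 points.

none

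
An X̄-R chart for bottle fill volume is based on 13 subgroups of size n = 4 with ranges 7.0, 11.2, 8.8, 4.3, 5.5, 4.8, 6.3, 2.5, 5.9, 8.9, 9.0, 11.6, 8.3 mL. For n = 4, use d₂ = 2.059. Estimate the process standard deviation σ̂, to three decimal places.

3.516

R̄ = (7.0 + 11.2 + 8.8 + 4.3 + 5.5 + 4.8 + 6.3 + 2.5 + 5.9 + 8.9 + 9.0 + 11.6 + 8.3) / 13 = 7.2385
σ̂ = R̄ / d₂ = 7.2385 / 2.059 = 3.5155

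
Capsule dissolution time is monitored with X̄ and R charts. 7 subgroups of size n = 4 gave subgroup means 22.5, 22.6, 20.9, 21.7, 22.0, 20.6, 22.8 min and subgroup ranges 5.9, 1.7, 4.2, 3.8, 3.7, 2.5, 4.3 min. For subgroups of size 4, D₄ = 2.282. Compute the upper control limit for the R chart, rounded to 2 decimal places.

8.51

R̄ = (5.9 + 1.7 + 4.2 + 3.8 + 3.7 + 2.5 + 4.3) / 7 = 26.1000 / 7 = 3.7286
UCL_R = D₄·R̄ = 2.282 × 3.7286 = 8.5086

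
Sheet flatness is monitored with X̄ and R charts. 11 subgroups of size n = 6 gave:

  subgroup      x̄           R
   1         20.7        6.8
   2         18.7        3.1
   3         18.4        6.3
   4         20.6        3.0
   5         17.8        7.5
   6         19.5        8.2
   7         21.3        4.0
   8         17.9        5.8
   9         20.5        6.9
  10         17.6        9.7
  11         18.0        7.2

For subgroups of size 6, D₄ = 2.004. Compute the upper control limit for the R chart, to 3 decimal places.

R̄ = (6.8 + 3.1 + 6.3 + 3.0 + 7.5 + 8.2 + 4.0 + 5.8 + 6.9 + 9.7 + 7.2) / 11 = 68.5000 / 11 = 6.2273
UCL_R = D₄·R̄ = 2.004 × 6.2273 = 12.4795

12.479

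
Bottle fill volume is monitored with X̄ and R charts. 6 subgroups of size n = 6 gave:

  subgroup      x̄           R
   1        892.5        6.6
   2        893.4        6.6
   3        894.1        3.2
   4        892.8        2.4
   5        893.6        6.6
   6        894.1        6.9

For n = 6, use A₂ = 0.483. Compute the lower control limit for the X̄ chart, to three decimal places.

890.817

X̄̄ = (892.5 + 893.4 + 894.1 + 892.8 + 893.6 + 894.1) / 6 = 5360.5000 / 6 = 893.4167
R̄ = (6.6 + 6.6 + 3.2 + 2.4 + 6.6 + 6.9) / 6 = 32.3000 / 6 = 5.3833
LCL = X̄̄ − A₂·R̄ = 893.4167 − 0.483 × 5.3833 = 890.8165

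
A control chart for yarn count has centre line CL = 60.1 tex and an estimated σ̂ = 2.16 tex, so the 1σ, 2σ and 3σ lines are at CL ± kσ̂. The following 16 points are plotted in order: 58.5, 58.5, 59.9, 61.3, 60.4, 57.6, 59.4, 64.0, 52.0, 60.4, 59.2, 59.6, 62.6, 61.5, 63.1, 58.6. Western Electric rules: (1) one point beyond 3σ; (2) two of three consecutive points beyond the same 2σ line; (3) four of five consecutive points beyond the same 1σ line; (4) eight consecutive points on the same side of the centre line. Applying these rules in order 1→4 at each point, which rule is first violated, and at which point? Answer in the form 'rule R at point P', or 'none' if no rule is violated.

Zone of each point (C = within 1σ̂, B = 1σ̂–2σ̂, A = 2σ̂–3σ̂, * = beyond 3σ̂; sign = side of CL): 1:-C, 2:-C, 3:-C, 4:+C, 5:+C, 6:-B, 7:-C, 8:+B, 9:-*, 10:+C, 11:-C, 12:-C, 13:+B, 14:+C, 15:+B, 16:-C
Rule 1 (one point beyond the 3σ limits) is satisfied at point 9.

rule 1 at point 9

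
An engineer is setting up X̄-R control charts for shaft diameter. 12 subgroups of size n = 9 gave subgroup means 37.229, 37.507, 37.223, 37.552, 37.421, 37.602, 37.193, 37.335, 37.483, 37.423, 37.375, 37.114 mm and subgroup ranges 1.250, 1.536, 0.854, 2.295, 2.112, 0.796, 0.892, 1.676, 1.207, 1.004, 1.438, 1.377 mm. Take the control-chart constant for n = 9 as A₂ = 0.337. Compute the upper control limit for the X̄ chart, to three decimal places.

X̄̄ = (37.229 + 37.507 + 37.223 + 37.552 + 37.421 + 37.602 + 37.193 + 37.335 + 37.483 + 37.423 + 37.375 + 37.114) / 12 = 448.4570 / 12 = 37.3714
R̄ = (1.250 + 1.536 + 0.854 + 2.295 + 2.112 + 0.796 + 0.892 + 1.676 + 1.207 + 1.004 + 1.438 + 1.377) / 12 = 16.4370 / 12 = 1.3698
UCL = X̄̄ + A₂·R̄ = 37.3714 + 0.337 × 1.3698 = 37.8330

37.833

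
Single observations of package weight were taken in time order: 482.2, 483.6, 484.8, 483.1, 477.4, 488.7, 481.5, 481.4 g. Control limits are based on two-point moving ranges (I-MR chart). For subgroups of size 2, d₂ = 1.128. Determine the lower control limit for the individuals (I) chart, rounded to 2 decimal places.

X̄ = (482.2 + 483.6 + 484.8 + 483.1 + 477.4 + 488.7 + 481.5 + 481.4) / 8 = 482.8375
Moving ranges: 1.4, 1.2, 1.7, 5.7, 11.3, 7.2, 0.1; M̄R̄ = 28.6000 / 7 = 4.0857
LCL = X̄ − 3·M̄R̄/d₂ = 482.8375 − 3 × 4.0857 / 1.128 = 471.9712

471.97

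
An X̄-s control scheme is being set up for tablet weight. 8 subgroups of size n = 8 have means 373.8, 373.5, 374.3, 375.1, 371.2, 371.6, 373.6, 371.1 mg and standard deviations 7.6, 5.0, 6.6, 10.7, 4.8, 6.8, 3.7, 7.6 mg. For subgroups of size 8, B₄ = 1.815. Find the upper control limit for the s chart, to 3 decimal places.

11.979

s̄ = (7.6 + 5.0 + 6.6 + 10.7 + 4.8 + 6.8 + 3.7 + 7.6) / 8 = 6.6000
UCL_s = B₄·s̄ = 1.815 × 6.6000 = 11.9790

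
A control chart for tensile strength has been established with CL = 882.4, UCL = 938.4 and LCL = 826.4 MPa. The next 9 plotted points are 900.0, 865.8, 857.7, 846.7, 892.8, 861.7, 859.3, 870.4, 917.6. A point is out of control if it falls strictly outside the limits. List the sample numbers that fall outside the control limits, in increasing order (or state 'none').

All 9 points lie within [826.4, 938.4].

none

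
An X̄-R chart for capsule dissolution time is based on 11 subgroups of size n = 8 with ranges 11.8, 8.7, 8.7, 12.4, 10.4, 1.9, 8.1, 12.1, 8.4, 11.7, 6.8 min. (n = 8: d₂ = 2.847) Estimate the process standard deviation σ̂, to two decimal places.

3.23

R̄ = (11.8 + 8.7 + 8.7 + 12.4 + 10.4 + 1.9 + 8.1 + 12.1 + 8.4 + 11.7 + 6.8) / 11 = 9.1818
σ̂ = R̄ / d₂ = 9.1818 / 2.847 = 3.2251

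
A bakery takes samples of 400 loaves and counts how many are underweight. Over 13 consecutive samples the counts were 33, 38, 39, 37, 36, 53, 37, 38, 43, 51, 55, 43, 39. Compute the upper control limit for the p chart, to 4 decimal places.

0.1501

p̄ = Σdᵢ / (k·n) = 542 / (13 × 400) = 0.10423
UCL = p̄ + 3·√(p̄(1−p̄)/n) = 0.10423 + 3 × √(0.10423×0.89577/400) = 0.10423 + 3 × 0.01528 = 0.15006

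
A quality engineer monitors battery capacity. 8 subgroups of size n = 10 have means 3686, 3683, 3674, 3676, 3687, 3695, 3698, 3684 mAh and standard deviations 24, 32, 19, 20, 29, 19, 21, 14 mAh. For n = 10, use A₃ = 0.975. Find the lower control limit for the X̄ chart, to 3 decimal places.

X̄̄ = (3686 + 3683 + 3674 + 3676 + 3687 + 3695 + 3698 + 3684) / 8 = 3685.3750
s̄ = (24 + 32 + 19 + 20 + 29 + 19 + 21 + 14) / 8 = 22.2500
LCL = X̄̄ − A₃·s̄ = 3685.3750 − 0.975 × 22.2500 = 3663.6813

3663.681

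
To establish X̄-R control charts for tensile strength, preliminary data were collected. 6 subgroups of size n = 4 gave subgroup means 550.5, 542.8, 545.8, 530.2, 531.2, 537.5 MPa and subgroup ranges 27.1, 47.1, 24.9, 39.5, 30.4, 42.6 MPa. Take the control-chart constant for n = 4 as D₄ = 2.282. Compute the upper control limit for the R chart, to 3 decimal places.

R̄ = (27.1 + 47.1 + 24.9 + 39.5 + 30.4 + 42.6) / 6 = 211.6000 / 6 = 35.2667
UCL_R = D₄·R̄ = 2.282 × 35.2667 = 80.4785

80.479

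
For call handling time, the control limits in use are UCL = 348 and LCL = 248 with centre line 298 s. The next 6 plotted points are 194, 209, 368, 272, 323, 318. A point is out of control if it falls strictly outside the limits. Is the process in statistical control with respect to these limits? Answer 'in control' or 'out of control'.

out of control

Compare each point to [248, 348]: sample 1 = 194 < LCL; sample 2 = 209 < LCL; sample 3 = 368 > UCL.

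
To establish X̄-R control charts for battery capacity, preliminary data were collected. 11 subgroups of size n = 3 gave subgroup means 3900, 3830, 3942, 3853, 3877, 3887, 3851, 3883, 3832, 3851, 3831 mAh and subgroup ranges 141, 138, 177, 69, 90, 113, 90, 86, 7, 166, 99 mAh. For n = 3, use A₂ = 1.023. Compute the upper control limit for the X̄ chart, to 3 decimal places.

3976.368

X̄̄ = (3900 + 3830 + 3942 + 3853 + 3877 + 3887 + 3851 + 3883 + 3832 + 3851 + 3831) / 11 = 42537.0000 / 11 = 3867.0000
R̄ = (141 + 138 + 177 + 69 + 90 + 113 + 90 + 86 + 7 + 166 + 99) / 11 = 1176.0000 / 11 = 106.9091
UCL = X̄̄ + A₂·R̄ = 3867.0000 + 1.023 × 106.9091 = 3976.3680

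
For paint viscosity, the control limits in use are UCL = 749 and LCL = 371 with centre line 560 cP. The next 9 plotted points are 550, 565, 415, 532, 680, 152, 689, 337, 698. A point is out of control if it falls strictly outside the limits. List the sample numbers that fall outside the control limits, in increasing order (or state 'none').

6, 8

Compare each point to [371, 749]: sample 6 = 152 < LCL; sample 8 = 337 < LCL.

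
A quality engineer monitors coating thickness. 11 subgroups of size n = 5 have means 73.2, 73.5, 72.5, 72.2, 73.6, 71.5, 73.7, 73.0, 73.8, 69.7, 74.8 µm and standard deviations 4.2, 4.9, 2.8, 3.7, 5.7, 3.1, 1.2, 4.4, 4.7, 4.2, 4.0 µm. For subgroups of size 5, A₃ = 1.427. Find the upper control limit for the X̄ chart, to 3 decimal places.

X̄̄ = (73.2 + 73.5 + 72.5 + 72.2 + 73.6 + 71.5 + 73.7 + 73.0 + 73.8 + 69.7 + 74.8) / 11 = 72.8636
s̄ = (4.2 + 4.9 + 2.8 + 3.7 + 5.7 + 3.1 + 1.2 + 4.4 + 4.7 + 4.2 + 4.0) / 11 = 3.9000
UCL = X̄̄ + A₃·s̄ = 72.8636 + 1.427 × 3.9000 = 78.4289

78.429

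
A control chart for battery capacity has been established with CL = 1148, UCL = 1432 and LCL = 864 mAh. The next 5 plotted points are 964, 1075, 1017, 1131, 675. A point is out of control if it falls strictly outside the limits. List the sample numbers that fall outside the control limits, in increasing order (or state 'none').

5

Compare each point to [864, 1432]: sample 5 = 675 < LCL.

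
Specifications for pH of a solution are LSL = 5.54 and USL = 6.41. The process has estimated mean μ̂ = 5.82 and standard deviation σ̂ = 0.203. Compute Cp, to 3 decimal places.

Cp = (USL − LSL) / (6σ̂) = (6.41 − 5.54) / (6 × 0.203) = 0.8700 / 1.2180 = 0.7143

0.714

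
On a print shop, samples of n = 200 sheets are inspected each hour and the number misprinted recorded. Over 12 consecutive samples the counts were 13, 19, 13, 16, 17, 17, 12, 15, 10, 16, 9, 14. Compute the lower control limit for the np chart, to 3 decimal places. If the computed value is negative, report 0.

p̄ = Σdᵢ / (k·n) = 171 / (12 × 200) = 0.07125
LCL = np̄ − 3·√(np̄(1−p̄)) = 14.2500 − 3 × 3.6380 = 3.3361

3.336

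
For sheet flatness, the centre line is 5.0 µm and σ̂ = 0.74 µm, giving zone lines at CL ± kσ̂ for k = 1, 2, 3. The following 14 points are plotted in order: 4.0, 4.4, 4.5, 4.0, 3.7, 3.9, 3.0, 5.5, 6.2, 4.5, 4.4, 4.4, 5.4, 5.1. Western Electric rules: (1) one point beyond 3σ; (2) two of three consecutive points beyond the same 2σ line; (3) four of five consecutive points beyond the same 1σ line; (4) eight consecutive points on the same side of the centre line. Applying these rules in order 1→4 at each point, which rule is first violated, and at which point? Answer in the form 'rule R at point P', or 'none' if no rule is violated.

Zone of each point (C = within 1σ̂, B = 1σ̂–2σ̂, A = 2σ̂–3σ̂, * = beyond 3σ̂; sign = side of CL): 1:-B, 2:-C, 3:-C, 4:-B, 5:-B, 6:-B, 7:-A, 8:+C, 9:+B, 10:-C, 11:-C, 12:-C, 13:+C, 14:+C
Rule 3 (four of five consecutive points beyond the same 1σ limit) is satisfied at point 7.

rule 3 at point 7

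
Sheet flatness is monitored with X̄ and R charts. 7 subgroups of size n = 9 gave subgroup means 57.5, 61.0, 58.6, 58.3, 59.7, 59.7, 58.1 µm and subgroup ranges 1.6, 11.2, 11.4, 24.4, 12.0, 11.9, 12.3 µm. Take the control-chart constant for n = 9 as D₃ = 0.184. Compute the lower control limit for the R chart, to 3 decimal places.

2.229

R̄ = (1.6 + 11.2 + 11.4 + 24.4 + 12.0 + 11.9 + 12.3) / 7 = 84.8000 / 7 = 12.1143
LCL_R = D₃·R̄ = 0.184 × 12.1143 = 2.2290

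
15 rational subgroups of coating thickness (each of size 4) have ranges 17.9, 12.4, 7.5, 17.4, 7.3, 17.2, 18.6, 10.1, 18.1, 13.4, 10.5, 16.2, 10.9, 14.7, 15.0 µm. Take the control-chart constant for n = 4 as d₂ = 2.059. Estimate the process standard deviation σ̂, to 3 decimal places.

6.709

R̄ = (17.9 + 12.4 + 7.5 + 17.4 + 7.3 + 17.2 + 18.6 + 10.1 + 18.1 + 13.4 + 10.5 + 16.2 + 10.9 + 14.7 + 15.0) / 15 = 13.8133
σ̂ = R̄ / d₂ = 13.8133 / 2.059 = 6.7088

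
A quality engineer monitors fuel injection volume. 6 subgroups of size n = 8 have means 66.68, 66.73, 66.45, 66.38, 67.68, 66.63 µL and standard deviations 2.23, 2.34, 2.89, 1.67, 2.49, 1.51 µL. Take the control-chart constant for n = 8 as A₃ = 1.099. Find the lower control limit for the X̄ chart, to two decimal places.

X̄̄ = (66.68 + 66.73 + 66.45 + 66.38 + 67.68 + 66.63) / 6 = 66.7583
s̄ = (2.23 + 2.34 + 2.89 + 1.67 + 2.49 + 1.51) / 6 = 2.1883
LCL = X̄̄ − A₃·s̄ = 66.7583 − 1.099 × 2.1883 = 64.3534

64.35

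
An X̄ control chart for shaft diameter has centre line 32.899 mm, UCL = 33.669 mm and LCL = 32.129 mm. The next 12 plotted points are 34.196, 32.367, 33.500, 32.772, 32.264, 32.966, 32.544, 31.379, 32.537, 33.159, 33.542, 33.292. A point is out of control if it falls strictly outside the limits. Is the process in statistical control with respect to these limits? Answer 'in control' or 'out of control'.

Compare each point to [32.129, 33.669]: sample 1 = 34.196 > UCL; sample 8 = 31.379 < LCL.

out of control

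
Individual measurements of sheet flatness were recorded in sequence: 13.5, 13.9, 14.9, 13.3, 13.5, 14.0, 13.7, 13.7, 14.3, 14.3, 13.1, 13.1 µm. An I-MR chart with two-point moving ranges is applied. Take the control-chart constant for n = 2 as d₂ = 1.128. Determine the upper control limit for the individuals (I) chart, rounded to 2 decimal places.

15.18

X̄ = (13.5 + 13.9 + 14.9 + 13.3 + 13.5 + 14.0 + 13.7 + 13.7 + 14.3 + 14.3 + 13.1 + 13.1) / 12 = 13.7750
Moving ranges: 0.4, 1.0, 1.6, 0.2, 0.5, 0.3, 0.0, 0.6, 0.0, 1.2, 0.0; M̄R̄ = 5.8000 / 11 = 0.5273
UCL = X̄ + 3·M̄R̄/d₂ = 13.7750 + 3 × 0.5273 / 1.128 = 15.1773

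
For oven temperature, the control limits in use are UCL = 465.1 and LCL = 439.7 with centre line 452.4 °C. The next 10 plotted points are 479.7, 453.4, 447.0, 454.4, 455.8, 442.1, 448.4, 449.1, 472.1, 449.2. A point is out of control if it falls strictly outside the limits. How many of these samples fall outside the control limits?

2

Compare each point to [439.7, 465.1]: sample 1 = 479.7 > UCL; sample 9 = 472.1 > UCL.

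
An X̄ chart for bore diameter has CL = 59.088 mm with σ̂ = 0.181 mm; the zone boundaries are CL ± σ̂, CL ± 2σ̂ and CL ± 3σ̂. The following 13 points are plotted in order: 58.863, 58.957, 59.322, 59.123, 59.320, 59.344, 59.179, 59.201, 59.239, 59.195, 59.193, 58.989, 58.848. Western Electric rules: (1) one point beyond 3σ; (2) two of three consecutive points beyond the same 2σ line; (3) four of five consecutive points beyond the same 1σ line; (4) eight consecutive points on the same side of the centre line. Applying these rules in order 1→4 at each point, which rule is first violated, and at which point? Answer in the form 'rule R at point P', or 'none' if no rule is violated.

rule 4 at point 10

Zone of each point (C = within 1σ̂, B = 1σ̂–2σ̂, A = 2σ̂–3σ̂, * = beyond 3σ̂; sign = side of CL): 1:-B, 2:-C, 3:+B, 4:+C, 5:+B, 6:+B, 7:+C, 8:+C, 9:+C, 10:+C, 11:+C, 12:-C, 13:-B
Rule 4 (eight consecutive points on the same side of the centre line) is satisfied at point 10.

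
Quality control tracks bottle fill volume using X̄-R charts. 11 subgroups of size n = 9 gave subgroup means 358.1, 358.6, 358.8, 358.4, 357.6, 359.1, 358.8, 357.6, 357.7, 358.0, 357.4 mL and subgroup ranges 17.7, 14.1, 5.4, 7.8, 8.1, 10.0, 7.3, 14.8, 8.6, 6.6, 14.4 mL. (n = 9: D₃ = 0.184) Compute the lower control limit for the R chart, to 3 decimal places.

1.920

R̄ = (17.7 + 14.1 + 5.4 + 7.8 + 8.1 + 10.0 + 7.3 + 14.8 + 8.6 + 6.6 + 14.4) / 11 = 114.8000 / 11 = 10.4364
LCL_R = D₃·R̄ = 0.184 × 10.4364 = 1.9203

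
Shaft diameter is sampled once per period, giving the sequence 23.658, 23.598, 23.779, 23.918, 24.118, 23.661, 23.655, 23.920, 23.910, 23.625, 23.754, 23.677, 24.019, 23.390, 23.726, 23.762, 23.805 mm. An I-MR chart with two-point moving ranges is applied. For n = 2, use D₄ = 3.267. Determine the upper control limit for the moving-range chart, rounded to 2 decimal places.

0.65

Moving ranges: 0.060, 0.181, 0.139, 0.200, 0.457, 0.006, 0.265, 0.010, 0.285, 0.129, 0.077, 0.342, 0.629, 0.336, 0.036, 0.043; M̄R̄ = 3.1950 / 16 = 0.1997
UCL_MR = D₄·M̄R̄ = 3.267 × 0.1997 = 0.6524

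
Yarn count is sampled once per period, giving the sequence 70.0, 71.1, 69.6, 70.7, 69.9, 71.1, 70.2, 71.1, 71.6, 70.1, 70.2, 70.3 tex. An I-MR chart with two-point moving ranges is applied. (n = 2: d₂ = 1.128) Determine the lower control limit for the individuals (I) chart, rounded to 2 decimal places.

X̄ = (70.0 + 71.1 + 69.6 + 70.7 + 69.9 + 71.1 + 70.2 + 71.1 + 71.6 + 70.1 + 70.2 + 70.3) / 12 = 70.4917
Moving ranges: 1.1, 1.5, 1.1, 0.8, 1.2, 0.9, 0.9, 0.5, 1.5, 0.1, 0.1; M̄R̄ = 9.7000 / 11 = 0.8818
LCL = X̄ − 3·M̄R̄/d₂ = 70.4917 − 3 × 0.8818 / 1.128 = 68.1464

68.15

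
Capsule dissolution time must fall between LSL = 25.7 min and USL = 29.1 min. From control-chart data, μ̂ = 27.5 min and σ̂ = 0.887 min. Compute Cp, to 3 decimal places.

0.639

Cp = (USL − LSL) / (6σ̂) = (29.1 − 25.7) / (6 × 0.887) = 3.4000 / 5.3220 = 0.6389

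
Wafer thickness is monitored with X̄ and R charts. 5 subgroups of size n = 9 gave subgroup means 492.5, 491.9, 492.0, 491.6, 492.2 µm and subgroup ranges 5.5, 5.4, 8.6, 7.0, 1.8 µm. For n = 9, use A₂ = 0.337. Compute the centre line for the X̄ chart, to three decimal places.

X̄̄ = (492.5 + 491.9 + 492.0 + 491.6 + 492.2) / 5 = 2460.2000 / 5 = 492.0400
CL = X̄̄ = 492.0400

492.040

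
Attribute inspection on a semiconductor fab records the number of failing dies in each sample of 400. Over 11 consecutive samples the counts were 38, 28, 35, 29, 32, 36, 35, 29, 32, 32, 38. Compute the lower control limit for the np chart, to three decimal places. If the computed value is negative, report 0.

16.563

p̄ = Σdᵢ / (k·n) = 364 / (11 × 400) = 0.08273
LCL = np̄ − 3·√(np̄(1−p̄)) = 33.0909 − 3 × 5.5094 = 16.5627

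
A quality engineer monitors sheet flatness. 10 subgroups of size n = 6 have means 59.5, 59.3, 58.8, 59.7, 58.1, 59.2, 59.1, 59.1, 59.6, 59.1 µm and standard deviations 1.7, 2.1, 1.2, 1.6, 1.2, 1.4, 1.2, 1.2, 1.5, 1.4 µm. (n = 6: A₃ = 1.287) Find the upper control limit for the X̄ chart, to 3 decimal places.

X̄̄ = (59.5 + 59.3 + 58.8 + 59.7 + 58.1 + 59.2 + 59.1 + 59.1 + 59.6 + 59.1) / 10 = 59.1500
s̄ = (1.7 + 2.1 + 1.2 + 1.6 + 1.2 + 1.4 + 1.2 + 1.2 + 1.5 + 1.4) / 10 = 1.4500
UCL = X̄̄ + A₃·s̄ = 59.1500 + 1.287 × 1.4500 = 61.0161

61.016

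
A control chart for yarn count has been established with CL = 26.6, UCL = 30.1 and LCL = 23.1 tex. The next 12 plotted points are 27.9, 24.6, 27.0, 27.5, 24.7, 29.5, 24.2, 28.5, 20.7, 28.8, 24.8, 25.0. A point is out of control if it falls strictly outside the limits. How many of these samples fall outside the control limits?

Compare each point to [23.1, 30.1]: sample 9 = 20.7 < LCL.

1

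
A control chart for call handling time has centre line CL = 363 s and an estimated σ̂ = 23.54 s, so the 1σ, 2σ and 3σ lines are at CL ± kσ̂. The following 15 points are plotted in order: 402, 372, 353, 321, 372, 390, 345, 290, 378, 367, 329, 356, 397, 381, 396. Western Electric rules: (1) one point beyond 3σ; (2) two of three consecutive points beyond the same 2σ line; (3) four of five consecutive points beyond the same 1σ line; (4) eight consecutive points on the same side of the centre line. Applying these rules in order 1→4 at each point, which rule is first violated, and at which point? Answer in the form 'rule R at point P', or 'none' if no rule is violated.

Zone of each point (C = within 1σ̂, B = 1σ̂–2σ̂, A = 2σ̂–3σ̂, * = beyond 3σ̂; sign = side of CL): 1:+B, 2:+C, 3:-C, 4:-B, 5:+C, 6:+B, 7:-C, 8:-*, 9:+C, 10:+C, 11:-B, 12:-C, 13:+B, 14:+C, 15:+B
Rule 1 (one point beyond the 3σ limits) is satisfied at point 8.

rule 1 at point 8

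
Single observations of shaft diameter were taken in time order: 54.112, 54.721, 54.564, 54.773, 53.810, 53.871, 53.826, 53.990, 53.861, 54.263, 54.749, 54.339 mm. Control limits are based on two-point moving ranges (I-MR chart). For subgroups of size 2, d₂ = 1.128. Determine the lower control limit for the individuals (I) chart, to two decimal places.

53.36

X̄ = (54.112 + 54.721 + 54.564 + 54.773 + 53.810 + 53.871 + 53.826 + 53.990 + 53.861 + 54.263 + 54.749 + 54.339) / 12 = 54.2399
Moving ranges: 0.609, 0.157, 0.209, 0.963, 0.061, 0.045, 0.164, 0.129, 0.402, 0.486, 0.410; M̄R̄ = 3.6350 / 11 = 0.3305
LCL = X̄ − 3·M̄R̄/d₂ = 54.2399 − 3 × 0.3305 / 1.128 = 53.3610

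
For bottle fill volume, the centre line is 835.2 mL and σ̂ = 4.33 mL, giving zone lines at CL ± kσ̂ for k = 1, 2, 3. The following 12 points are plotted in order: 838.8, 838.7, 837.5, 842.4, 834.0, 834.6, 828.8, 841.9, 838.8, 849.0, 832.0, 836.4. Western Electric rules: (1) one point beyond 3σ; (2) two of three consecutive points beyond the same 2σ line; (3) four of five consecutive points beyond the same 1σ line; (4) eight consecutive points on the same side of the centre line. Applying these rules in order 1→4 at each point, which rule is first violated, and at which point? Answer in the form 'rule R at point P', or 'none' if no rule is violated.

Zone of each point (C = within 1σ̂, B = 1σ̂–2σ̂, A = 2σ̂–3σ̂, * = beyond 3σ̂; sign = side of CL): 1:+C, 2:+C, 3:+C, 4:+B, 5:-C, 6:-C, 7:-B, 8:+B, 9:+C, 10:+*, 11:-C, 12:+C
Rule 1 (one point beyond the 3σ limits) is satisfied at point 10.

rule 1 at point 10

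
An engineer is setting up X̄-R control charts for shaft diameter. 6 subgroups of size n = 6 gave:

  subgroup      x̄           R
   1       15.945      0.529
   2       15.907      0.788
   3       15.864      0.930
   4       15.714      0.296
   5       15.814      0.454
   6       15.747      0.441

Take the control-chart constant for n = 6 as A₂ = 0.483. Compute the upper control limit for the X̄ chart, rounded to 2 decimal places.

16.11

X̄̄ = (15.945 + 15.907 + 15.864 + 15.714 + 15.814 + 15.747) / 6 = 94.9910 / 6 = 15.8318
R̄ = (0.529 + 0.788 + 0.930 + 0.296 + 0.454 + 0.441) / 6 = 3.4380 / 6 = 0.5730
UCL = X̄̄ + A₂·R̄ = 15.8318 + 0.483 × 0.5730 = 16.1086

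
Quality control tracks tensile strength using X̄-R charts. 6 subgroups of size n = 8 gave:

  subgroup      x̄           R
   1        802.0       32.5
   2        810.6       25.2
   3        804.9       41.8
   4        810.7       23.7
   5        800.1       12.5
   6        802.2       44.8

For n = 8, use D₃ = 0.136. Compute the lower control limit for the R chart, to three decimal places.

4.091

R̄ = (32.5 + 25.2 + 41.8 + 23.7 + 12.5 + 44.8) / 6 = 180.5000 / 6 = 30.0833
LCL_R = D₃·R̄ = 0.136 × 30.0833 = 4.0913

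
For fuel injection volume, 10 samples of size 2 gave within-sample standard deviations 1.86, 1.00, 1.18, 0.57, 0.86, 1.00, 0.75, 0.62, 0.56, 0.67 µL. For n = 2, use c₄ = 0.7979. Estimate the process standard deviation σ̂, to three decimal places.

s̄ = (1.86 + 1.00 + 1.18 + 0.57 + 0.86 + 1.00 + 0.75 + 0.62 + 0.56 + 0.67) / 10 = 0.9070
σ̂ = s̄ / c₄ = 0.9070 / 0.7979 = 1.1367

1.137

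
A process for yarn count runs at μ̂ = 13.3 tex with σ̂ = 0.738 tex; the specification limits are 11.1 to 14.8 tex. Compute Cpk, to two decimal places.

0.68

Cpu = (USL − μ̂) / (3σ̂) = (14.8 − 13.3) / (3 × 0.738) = 0.6775; Cpl = (μ̂ − LSL) / (3σ̂) = (13.3 − 11.1) / (3 × 0.738) = 0.9937; Cpk = min(Cpu, Cpl) = 0.6775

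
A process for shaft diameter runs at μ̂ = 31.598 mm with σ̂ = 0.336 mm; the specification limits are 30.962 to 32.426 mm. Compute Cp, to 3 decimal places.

0.726

Cp = (USL − LSL) / (6σ̂) = (32.426 − 30.962) / (6 × 0.336) = 1.4640 / 2.0160 = 0.7262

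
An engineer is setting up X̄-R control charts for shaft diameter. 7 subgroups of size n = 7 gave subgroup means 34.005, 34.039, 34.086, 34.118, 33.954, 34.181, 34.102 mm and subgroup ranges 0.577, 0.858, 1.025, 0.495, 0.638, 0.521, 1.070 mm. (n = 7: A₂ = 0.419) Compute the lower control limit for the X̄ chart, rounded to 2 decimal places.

33.76

X̄̄ = (34.005 + 34.039 + 34.086 + 34.118 + 33.954 + 34.181 + 34.102) / 7 = 238.4850 / 7 = 34.0693
R̄ = (0.577 + 0.858 + 1.025 + 0.495 + 0.638 + 0.521 + 1.070) / 7 = 5.1840 / 7 = 0.7406
LCL = X̄̄ − A₂·R̄ = 34.0693 − 0.419 × 0.7406 = 33.7590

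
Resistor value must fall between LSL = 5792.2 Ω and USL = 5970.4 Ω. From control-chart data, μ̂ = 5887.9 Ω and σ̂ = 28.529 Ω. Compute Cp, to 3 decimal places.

1.041

Cp = (USL − LSL) / (6σ̂) = (5970.4 − 5792.2) / (6 × 28.529) = 178.2000 / 171.1740 = 1.0410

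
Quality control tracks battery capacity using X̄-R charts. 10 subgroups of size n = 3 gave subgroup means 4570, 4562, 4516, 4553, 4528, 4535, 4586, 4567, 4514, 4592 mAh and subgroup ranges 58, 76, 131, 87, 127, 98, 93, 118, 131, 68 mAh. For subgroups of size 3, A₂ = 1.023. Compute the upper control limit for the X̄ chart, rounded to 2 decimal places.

4653.27

X̄̄ = (4570 + 4562 + 4516 + 4553 + 4528 + 4535 + 4586 + 4567 + 4514 + 4592) / 10 = 45523.0000 / 10 = 4552.3000
R̄ = (58 + 76 + 131 + 87 + 127 + 98 + 93 + 118 + 131 + 68) / 10 = 987.0000 / 10 = 98.7000
UCL = X̄̄ + A₂·R̄ = 4552.3000 + 1.023 × 98.7000 = 4653.2701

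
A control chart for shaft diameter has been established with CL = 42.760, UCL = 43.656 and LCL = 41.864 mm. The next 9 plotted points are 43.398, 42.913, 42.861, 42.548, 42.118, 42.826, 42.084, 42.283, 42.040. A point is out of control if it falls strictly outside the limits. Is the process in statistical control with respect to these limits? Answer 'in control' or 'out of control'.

All 9 points lie within [41.864, 43.656].

in control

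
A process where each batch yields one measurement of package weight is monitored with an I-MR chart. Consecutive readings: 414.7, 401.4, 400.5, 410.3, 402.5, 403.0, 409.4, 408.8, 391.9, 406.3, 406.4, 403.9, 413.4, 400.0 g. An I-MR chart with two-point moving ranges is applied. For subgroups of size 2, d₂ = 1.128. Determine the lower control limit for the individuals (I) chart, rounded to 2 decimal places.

X̄ = (414.7 + 401.4 + 400.5 + 410.3 + 402.5 + 403.0 + 409.4 + 408.8 + 391.9 + 406.3 + 406.4 + 403.9 + 413.4 + 400.0) / 14 = 405.1786
Moving ranges: 13.3, 0.9, 9.8, 7.8, 0.5, 6.4, 0.6, 16.9, 14.4, 0.1, 2.5, 9.5, 13.4; M̄R̄ = 96.1000 / 13 = 7.3923
LCL = X̄ − 3·M̄R̄/d₂ = 405.1786 − 3 × 7.3923 / 1.128 = 385.5182

385.52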